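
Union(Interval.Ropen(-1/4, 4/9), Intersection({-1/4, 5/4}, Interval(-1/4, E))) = Union({5/4}, Interval.Ropen(-1/4, 4/9))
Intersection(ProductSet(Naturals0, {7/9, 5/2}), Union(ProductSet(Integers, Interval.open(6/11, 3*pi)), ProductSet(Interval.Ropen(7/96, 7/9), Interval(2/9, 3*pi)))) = ProductSet(Naturals0, {7/9, 5/2})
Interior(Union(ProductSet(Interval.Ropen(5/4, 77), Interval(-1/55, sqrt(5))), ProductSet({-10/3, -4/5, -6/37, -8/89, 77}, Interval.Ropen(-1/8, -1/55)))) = ProductSet(Interval.open(5/4, 77), Interval.open(-1/55, sqrt(5)))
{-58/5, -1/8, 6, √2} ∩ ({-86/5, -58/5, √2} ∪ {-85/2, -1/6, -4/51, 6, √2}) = {-58/5, 6, √2}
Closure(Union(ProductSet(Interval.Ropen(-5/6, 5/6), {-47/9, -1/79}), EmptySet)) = ProductSet(Interval(-5/6, 5/6), {-47/9, -1/79})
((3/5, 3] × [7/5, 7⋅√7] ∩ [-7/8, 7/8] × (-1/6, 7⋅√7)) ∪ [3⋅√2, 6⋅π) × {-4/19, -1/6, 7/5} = ((3/5, 7/8] × [7/5, 7⋅√7)) ∪ ([3⋅√2, 6⋅π) × {-4/19, -1/6, 7/5})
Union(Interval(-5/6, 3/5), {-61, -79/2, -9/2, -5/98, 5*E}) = Union({-61, -79/2, -9/2, 5*E}, Interval(-5/6, 3/5))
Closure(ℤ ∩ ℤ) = ℤ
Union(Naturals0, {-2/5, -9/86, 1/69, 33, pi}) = Union({-2/5, -9/86, 1/69, pi}, Naturals0)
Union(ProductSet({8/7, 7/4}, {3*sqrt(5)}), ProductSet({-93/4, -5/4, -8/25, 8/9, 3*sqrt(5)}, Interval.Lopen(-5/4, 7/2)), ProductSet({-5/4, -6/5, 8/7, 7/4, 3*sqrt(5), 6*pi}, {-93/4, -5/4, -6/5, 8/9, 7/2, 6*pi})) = Union(ProductSet({8/7, 7/4}, {3*sqrt(5)}), ProductSet({-93/4, -5/4, -8/25, 8/9, 3*sqrt(5)}, Interval.Lopen(-5/4, 7/2)), ProductSet({-5/4, -6/5, 8/7, 7/4, 3*sqrt(5), 6*pi}, {-93/4, -5/4, -6/5, 8/9, 7/2, 6*pi}))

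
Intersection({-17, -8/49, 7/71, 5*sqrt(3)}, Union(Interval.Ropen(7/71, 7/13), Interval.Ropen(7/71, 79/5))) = {7/71, 5*sqrt(3)}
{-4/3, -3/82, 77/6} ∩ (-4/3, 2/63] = {-3/82}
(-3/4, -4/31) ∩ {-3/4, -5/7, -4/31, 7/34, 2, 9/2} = {-5/7}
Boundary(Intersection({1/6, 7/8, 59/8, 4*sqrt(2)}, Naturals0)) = EmptySet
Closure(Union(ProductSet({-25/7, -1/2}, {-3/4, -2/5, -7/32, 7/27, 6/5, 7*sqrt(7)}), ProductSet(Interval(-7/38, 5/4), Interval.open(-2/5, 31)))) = Union(ProductSet({-25/7, -1/2}, {-3/4, -2/5, -7/32, 7/27, 6/5, 7*sqrt(7)}), ProductSet(Interval(-7/38, 5/4), Interval(-2/5, 31)))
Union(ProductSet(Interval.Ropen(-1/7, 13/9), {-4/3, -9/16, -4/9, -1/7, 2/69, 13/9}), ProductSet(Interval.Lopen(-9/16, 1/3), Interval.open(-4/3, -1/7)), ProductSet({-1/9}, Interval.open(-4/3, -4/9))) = Union(ProductSet(Interval.Lopen(-9/16, 1/3), Interval.open(-4/3, -1/7)), ProductSet(Interval.Ropen(-1/7, 13/9), {-4/3, -9/16, -4/9, -1/7, 2/69, 13/9}))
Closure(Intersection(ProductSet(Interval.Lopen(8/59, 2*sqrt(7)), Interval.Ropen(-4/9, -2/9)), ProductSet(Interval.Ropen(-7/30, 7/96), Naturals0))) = EmptySet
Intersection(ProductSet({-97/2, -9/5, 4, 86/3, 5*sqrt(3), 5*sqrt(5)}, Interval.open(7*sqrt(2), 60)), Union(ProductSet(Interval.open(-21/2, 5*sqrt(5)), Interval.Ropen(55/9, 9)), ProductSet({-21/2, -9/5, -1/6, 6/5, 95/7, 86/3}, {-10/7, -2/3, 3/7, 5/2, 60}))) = EmptySet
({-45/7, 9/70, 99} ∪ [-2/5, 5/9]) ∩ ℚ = {-45/7, 99} ∪ (ℚ ∩ [-2/5, 5/9])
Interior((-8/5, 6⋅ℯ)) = (-8/5, 6⋅ℯ)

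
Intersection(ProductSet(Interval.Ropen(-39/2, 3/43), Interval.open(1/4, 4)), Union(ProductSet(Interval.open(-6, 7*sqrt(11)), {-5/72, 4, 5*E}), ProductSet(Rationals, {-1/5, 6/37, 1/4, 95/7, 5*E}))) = EmptySet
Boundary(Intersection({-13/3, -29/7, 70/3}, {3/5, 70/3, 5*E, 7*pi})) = {70/3}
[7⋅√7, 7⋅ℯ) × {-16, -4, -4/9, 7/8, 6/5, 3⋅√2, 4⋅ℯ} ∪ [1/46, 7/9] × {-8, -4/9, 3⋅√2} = ([1/46, 7/9] × {-8, -4/9, 3⋅√2}) ∪ ([7⋅√7, 7⋅ℯ) × {-16, -4, -4/9, 7/8, 6/5, 3⋅√2, 4⋅ℯ})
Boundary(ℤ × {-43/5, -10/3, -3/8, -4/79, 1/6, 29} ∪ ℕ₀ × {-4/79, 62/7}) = (ℕ₀ × {-4/79, 62/7}) ∪ (ℤ × {-43/5, -10/3, -3/8, -4/79, 1/6, 29})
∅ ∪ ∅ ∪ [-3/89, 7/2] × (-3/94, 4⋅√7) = [-3/89, 7/2] × (-3/94, 4⋅√7)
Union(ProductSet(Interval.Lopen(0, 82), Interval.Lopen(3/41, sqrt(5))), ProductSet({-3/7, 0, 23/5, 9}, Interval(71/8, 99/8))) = Union(ProductSet({-3/7, 0, 23/5, 9}, Interval(71/8, 99/8)), ProductSet(Interval.Lopen(0, 82), Interval.Lopen(3/41, sqrt(5))))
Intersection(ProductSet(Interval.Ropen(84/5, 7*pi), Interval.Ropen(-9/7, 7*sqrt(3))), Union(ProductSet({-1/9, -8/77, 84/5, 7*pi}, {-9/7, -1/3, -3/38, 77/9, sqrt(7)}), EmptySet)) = ProductSet({84/5}, {-9/7, -1/3, -3/38, 77/9, sqrt(7)})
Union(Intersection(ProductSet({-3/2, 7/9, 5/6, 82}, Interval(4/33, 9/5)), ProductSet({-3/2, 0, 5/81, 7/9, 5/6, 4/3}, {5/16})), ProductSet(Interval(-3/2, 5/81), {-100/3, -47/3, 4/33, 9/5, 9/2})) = Union(ProductSet({-3/2, 7/9, 5/6}, {5/16}), ProductSet(Interval(-3/2, 5/81), {-100/3, -47/3, 4/33, 9/5, 9/2}))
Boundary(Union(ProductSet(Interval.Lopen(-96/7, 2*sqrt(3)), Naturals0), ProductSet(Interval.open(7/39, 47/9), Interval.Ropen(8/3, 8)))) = Union(ProductSet({7/39, 47/9}, Interval(8/3, 8)), ProductSet(Interval(-96/7, 7/39), Naturals0), ProductSet(Interval(-96/7, 2*sqrt(3)), Complement(Naturals0, Interval.open(8/3, 8))), ProductSet(Interval(7/39, 47/9), {8/3, 8}))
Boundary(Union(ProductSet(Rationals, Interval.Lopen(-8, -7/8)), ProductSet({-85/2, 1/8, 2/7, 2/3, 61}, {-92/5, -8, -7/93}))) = Union(ProductSet({-85/2, 1/8, 2/7, 2/3, 61}, {-92/5, -8, -7/93}), ProductSet(Reals, Interval(-8, -7/8)))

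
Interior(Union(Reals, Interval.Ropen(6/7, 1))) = Interval(-oo, oo)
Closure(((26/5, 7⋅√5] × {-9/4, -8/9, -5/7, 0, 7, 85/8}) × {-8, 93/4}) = ([26/5, 7⋅√5] × {-9/4, -8/9, -5/7, 0, 7, 85/8}) × {-8, 93/4}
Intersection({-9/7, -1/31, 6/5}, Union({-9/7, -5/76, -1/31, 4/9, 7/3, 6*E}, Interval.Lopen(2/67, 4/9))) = {-9/7, -1/31}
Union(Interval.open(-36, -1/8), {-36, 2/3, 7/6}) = Union({2/3, 7/6}, Interval.Ropen(-36, -1/8))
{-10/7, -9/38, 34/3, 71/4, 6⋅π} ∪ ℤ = ℤ ∪ {-10/7, -9/38, 34/3, 71/4, 6⋅π}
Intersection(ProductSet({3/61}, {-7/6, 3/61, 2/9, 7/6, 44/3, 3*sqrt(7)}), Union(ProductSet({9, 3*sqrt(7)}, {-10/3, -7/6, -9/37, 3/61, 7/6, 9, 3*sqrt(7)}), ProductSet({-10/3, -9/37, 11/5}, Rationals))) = EmptySet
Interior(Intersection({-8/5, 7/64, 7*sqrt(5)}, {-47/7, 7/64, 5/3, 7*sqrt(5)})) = EmptySet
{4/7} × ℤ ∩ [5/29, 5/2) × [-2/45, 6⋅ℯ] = {4/7} × {0, 1, …, 16}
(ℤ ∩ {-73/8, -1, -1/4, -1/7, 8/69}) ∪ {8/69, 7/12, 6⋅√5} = {-1, 8/69, 7/12, 6⋅√5}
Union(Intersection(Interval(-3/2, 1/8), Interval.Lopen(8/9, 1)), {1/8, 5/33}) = {1/8, 5/33}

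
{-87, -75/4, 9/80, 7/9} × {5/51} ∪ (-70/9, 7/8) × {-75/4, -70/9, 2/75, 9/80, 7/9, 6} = ({-87, -75/4, 9/80, 7/9} × {5/51}) ∪ ((-70/9, 7/8) × {-75/4, -70/9, 2/75, 9/80, 7/9, 6})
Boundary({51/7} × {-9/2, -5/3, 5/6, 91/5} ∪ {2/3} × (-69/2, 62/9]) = ({2/3} × [-69/2, 62/9]) ∪ ({51/7} × {-9/2, -5/3, 5/6, 91/5})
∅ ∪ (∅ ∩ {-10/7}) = ∅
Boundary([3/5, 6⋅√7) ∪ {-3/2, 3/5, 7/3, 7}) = {-3/2, 3/5, 6⋅√7}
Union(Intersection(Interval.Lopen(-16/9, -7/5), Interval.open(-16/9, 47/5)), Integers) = Union(Integers, Interval.Lopen(-16/9, -7/5))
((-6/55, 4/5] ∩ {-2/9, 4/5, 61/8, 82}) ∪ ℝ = ℝ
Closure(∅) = ∅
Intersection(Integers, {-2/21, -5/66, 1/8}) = EmptySet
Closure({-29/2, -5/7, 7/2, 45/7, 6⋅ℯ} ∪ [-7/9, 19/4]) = {-29/2, 45/7, 6⋅ℯ} ∪ [-7/9, 19/4]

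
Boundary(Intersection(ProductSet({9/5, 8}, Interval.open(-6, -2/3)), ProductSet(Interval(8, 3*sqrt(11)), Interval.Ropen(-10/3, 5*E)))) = ProductSet({8}, Interval(-10/3, -2/3))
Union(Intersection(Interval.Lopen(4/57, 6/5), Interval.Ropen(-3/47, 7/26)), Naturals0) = Union(Interval.open(4/57, 7/26), Naturals0)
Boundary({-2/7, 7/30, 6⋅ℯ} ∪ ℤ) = ℤ ∪ {-2/7, 7/30, 6⋅ℯ}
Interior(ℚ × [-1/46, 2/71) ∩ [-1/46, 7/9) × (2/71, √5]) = ∅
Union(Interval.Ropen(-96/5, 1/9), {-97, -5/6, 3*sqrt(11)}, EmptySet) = Union({-97, 3*sqrt(11)}, Interval.Ropen(-96/5, 1/9))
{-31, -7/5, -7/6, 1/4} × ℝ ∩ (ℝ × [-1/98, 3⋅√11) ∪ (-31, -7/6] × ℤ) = ({-7/5, -7/6} × ℤ) ∪ ({-31, -7/5, -7/6, 1/4} × [-1/98, 3⋅√11))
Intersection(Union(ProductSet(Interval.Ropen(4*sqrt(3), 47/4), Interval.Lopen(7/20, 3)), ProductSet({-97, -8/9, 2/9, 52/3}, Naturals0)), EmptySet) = EmptySet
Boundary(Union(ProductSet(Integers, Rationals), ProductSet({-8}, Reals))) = ProductSet(Integers, Reals)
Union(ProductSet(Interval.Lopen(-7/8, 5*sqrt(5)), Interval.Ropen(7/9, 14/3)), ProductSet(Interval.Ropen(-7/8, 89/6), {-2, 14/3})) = Union(ProductSet(Interval.Ropen(-7/8, 89/6), {-2, 14/3}), ProductSet(Interval.Lopen(-7/8, 5*sqrt(5)), Interval.Ropen(7/9, 14/3)))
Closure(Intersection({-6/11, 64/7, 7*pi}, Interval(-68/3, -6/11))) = {-6/11}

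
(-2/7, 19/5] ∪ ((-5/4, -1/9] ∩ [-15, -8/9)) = (-5/4, -8/9) ∪ (-2/7, 19/5]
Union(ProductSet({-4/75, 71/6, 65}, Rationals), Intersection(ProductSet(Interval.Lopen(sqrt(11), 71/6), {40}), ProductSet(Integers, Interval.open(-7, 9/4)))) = ProductSet({-4/75, 71/6, 65}, Rationals)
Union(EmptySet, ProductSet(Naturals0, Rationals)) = ProductSet(Naturals0, Rationals)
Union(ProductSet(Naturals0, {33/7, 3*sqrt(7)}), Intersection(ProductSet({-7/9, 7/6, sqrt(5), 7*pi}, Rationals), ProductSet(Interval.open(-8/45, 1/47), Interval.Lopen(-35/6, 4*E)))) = ProductSet(Naturals0, {33/7, 3*sqrt(7)})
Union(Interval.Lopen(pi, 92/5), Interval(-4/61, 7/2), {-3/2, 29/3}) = Union({-3/2}, Interval(-4/61, 92/5))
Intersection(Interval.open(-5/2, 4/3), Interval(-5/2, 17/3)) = Interval.open(-5/2, 4/3)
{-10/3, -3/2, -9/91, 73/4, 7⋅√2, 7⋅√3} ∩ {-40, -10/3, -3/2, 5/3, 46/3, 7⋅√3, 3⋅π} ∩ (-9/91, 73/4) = {7⋅√3}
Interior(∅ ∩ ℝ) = ∅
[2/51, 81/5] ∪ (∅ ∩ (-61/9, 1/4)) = [2/51, 81/5]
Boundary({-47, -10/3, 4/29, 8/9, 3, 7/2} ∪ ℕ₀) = {-47, -10/3, 4/29, 8/9, 7/2} ∪ ℕ₀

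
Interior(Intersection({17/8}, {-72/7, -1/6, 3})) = EmptySet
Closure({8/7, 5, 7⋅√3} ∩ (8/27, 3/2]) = {8/7}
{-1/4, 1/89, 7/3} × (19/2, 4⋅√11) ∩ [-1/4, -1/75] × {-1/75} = ∅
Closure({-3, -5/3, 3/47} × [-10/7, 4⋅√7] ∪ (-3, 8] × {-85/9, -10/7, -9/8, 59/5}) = ([-3, 8] × {-85/9, -10/7, -9/8, 59/5}) ∪ ({-3, -5/3, 3/47} × [-10/7, 4⋅√7])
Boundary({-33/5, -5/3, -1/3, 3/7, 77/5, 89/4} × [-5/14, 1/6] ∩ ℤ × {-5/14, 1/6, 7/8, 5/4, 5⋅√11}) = ∅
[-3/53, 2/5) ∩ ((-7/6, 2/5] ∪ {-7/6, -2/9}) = [-3/53, 2/5)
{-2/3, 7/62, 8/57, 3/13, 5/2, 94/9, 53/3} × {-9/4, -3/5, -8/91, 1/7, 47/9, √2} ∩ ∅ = ∅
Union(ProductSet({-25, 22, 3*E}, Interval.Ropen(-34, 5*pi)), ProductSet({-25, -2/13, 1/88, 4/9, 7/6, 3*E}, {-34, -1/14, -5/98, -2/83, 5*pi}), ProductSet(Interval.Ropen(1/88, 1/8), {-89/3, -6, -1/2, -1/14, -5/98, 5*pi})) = Union(ProductSet({-25, 22, 3*E}, Interval.Ropen(-34, 5*pi)), ProductSet({-25, -2/13, 1/88, 4/9, 7/6, 3*E}, {-34, -1/14, -5/98, -2/83, 5*pi}), ProductSet(Interval.Ropen(1/88, 1/8), {-89/3, -6, -1/2, -1/14, -5/98, 5*pi}))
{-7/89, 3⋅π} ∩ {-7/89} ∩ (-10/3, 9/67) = {-7/89}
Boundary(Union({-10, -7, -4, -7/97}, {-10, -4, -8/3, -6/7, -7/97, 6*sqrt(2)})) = {-10, -7, -4, -8/3, -6/7, -7/97, 6*sqrt(2)}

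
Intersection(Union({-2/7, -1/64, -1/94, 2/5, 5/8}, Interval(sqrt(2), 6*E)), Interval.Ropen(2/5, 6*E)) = Union({2/5, 5/8}, Interval.Ropen(sqrt(2), 6*E))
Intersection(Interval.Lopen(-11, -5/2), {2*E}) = EmptySet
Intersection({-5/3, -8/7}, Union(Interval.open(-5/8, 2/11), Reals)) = {-5/3, -8/7}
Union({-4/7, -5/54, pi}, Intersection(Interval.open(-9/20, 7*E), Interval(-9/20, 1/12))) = Union({-4/7, pi}, Interval.Lopen(-9/20, 1/12))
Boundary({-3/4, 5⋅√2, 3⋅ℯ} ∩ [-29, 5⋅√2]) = {-3/4, 5⋅√2}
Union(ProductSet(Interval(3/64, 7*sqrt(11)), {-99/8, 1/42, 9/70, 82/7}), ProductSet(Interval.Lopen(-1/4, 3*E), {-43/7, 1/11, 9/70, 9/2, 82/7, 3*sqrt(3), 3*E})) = Union(ProductSet(Interval.Lopen(-1/4, 3*E), {-43/7, 1/11, 9/70, 9/2, 82/7, 3*sqrt(3), 3*E}), ProductSet(Interval(3/64, 7*sqrt(11)), {-99/8, 1/42, 9/70, 82/7}))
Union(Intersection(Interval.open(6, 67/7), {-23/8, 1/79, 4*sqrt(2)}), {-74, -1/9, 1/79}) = {-74, -1/9, 1/79}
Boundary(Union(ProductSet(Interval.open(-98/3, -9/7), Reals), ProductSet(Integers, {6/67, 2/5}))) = Union(ProductSet(Complement(Integers, Interval.open(-98/3, -9/7)), {6/67, 2/5}), ProductSet({-98/3, -9/7}, Reals))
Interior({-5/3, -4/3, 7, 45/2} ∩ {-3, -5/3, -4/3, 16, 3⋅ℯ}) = ∅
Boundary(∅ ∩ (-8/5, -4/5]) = ∅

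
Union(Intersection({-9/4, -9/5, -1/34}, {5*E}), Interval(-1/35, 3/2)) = Interval(-1/35, 3/2)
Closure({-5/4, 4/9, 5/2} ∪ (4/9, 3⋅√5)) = {-5/4} ∪ [4/9, 3⋅√5]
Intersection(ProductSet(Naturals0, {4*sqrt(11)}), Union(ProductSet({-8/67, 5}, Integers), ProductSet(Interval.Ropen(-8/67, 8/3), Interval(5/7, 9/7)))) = EmptySet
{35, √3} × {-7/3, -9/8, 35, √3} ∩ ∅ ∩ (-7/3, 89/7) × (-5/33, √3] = ∅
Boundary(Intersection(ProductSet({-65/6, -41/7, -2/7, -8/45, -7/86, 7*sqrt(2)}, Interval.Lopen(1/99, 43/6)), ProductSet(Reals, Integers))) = ProductSet({-65/6, -41/7, -2/7, -8/45, -7/86, 7*sqrt(2)}, Range(1, 8, 1))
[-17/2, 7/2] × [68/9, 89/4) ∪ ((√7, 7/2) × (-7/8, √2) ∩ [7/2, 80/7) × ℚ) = [-17/2, 7/2] × [68/9, 89/4)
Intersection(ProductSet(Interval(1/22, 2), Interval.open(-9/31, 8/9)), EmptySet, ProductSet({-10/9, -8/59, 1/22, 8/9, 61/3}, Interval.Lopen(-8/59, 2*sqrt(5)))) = EmptySet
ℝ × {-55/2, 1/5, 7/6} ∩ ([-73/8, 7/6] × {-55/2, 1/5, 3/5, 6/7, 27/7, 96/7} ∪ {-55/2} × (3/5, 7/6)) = [-73/8, 7/6] × {-55/2, 1/5}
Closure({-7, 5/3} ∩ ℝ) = {-7, 5/3}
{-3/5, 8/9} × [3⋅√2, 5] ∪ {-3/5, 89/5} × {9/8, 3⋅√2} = ({-3/5, 89/5} × {9/8, 3⋅√2}) ∪ ({-3/5, 8/9} × [3⋅√2, 5])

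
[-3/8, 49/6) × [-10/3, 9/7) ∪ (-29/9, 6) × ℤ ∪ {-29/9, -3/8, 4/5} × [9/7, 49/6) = ((-29/9, 6) × ℤ) ∪ ({-29/9, -3/8, 4/5} × [9/7, 49/6)) ∪ ([-3/8, 49/6) × [-10/3, 9/7))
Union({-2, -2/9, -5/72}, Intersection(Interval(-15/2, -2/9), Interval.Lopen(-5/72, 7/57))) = {-2, -2/9, -5/72}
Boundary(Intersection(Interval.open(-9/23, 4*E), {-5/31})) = {-5/31}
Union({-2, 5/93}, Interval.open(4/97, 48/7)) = Union({-2}, Interval.open(4/97, 48/7))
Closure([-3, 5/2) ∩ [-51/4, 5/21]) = [-3, 5/21]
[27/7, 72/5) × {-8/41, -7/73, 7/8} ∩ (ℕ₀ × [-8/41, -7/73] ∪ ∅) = {4, 5, …, 14} × {-8/41, -7/73}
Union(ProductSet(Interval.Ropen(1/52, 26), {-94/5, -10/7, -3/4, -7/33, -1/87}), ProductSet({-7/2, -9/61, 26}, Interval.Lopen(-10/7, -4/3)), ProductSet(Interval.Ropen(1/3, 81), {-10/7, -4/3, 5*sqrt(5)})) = Union(ProductSet({-7/2, -9/61, 26}, Interval.Lopen(-10/7, -4/3)), ProductSet(Interval.Ropen(1/52, 26), {-94/5, -10/7, -3/4, -7/33, -1/87}), ProductSet(Interval.Ropen(1/3, 81), {-10/7, -4/3, 5*sqrt(5)}))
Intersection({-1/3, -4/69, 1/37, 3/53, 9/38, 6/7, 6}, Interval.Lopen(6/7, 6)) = {6}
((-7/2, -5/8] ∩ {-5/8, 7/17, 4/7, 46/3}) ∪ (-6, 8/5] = (-6, 8/5]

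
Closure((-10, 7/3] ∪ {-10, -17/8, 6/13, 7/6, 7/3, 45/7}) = [-10, 7/3] ∪ {45/7}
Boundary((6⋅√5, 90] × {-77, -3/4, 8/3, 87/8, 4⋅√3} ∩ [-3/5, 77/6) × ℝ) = ∅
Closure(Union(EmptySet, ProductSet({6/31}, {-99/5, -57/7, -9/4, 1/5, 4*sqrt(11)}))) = ProductSet({6/31}, {-99/5, -57/7, -9/4, 1/5, 4*sqrt(11)})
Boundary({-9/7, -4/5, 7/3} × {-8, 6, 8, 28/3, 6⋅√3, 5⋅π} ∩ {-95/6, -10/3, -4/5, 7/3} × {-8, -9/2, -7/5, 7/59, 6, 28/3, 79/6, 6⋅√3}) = {-4/5, 7/3} × {-8, 6, 28/3, 6⋅√3}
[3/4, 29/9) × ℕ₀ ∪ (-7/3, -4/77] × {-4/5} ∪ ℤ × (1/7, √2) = ([3/4, 29/9) × ℕ₀) ∪ ((-7/3, -4/77] × {-4/5}) ∪ (ℤ × (1/7, √2))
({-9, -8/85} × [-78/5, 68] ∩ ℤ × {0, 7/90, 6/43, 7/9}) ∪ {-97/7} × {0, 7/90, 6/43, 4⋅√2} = ({-9} × {0, 7/90, 6/43, 7/9}) ∪ ({-97/7} × {0, 7/90, 6/43, 4⋅√2})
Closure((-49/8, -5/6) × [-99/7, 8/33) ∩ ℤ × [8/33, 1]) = ∅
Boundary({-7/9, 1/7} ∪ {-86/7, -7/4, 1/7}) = {-86/7, -7/4, -7/9, 1/7}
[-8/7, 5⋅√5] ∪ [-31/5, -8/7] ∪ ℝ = (-∞, ∞)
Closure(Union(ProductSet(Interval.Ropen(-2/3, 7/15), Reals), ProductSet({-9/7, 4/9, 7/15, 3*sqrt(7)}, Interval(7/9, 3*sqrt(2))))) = Union(ProductSet({-9/7, 4/9, 7/15, 3*sqrt(7)}, Interval(7/9, 3*sqrt(2))), ProductSet(Interval(-2/3, 7/15), Reals))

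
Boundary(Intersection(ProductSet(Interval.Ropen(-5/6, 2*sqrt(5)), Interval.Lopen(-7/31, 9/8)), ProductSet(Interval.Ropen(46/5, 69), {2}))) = EmptySet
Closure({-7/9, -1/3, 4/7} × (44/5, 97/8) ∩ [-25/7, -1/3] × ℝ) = {-7/9, -1/3} × [44/5, 97/8]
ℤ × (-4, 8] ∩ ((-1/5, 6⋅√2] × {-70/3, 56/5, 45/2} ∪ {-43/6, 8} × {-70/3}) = ∅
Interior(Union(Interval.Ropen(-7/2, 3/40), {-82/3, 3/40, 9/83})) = Interval.open(-7/2, 3/40)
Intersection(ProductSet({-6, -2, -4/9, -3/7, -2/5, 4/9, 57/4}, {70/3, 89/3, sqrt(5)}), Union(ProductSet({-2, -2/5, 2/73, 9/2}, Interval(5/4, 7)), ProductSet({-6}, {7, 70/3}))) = Union(ProductSet({-6}, {70/3}), ProductSet({-2, -2/5}, {sqrt(5)}))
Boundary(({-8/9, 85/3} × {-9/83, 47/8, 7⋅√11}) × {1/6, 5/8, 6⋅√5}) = ({-8/9, 85/3} × {-9/83, 47/8, 7⋅√11}) × {1/6, 5/8, 6⋅√5}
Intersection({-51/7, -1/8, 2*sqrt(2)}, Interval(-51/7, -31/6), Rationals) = {-51/7}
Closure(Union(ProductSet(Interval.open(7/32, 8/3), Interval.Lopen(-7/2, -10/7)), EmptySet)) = Union(ProductSet({7/32, 8/3}, Interval(-7/2, -10/7)), ProductSet(Interval(7/32, 8/3), {-7/2, -10/7}), ProductSet(Interval.open(7/32, 8/3), Interval.Lopen(-7/2, -10/7)))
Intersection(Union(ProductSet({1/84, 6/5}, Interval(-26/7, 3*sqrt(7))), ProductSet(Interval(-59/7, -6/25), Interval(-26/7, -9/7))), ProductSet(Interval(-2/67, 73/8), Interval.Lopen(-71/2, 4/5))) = ProductSet({1/84, 6/5}, Interval(-26/7, 4/5))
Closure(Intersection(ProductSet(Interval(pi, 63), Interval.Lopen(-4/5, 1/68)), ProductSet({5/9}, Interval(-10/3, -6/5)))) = EmptySet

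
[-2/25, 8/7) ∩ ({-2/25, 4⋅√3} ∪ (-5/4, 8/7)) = [-2/25, 8/7)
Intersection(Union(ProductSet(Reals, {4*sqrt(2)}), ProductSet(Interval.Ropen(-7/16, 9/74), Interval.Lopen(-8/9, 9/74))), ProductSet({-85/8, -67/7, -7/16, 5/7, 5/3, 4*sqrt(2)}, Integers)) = ProductSet({-7/16}, Range(0, 1, 1))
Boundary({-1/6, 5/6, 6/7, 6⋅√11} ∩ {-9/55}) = ∅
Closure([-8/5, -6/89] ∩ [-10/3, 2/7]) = [-8/5, -6/89]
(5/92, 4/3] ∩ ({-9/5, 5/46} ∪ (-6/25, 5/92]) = {5/46}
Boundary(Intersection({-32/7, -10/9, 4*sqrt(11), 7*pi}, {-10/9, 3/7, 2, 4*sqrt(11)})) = {-10/9, 4*sqrt(11)}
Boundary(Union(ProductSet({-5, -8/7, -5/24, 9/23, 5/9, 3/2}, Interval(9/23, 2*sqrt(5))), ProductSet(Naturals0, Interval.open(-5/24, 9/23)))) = Union(ProductSet({-5, -8/7, -5/24, 9/23, 5/9, 3/2}, Interval(9/23, 2*sqrt(5))), ProductSet(Naturals0, Interval(-5/24, 9/23)))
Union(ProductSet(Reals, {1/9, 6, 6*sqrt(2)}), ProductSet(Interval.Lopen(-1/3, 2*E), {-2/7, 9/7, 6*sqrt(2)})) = Union(ProductSet(Interval.Lopen(-1/3, 2*E), {-2/7, 9/7, 6*sqrt(2)}), ProductSet(Reals, {1/9, 6, 6*sqrt(2)}))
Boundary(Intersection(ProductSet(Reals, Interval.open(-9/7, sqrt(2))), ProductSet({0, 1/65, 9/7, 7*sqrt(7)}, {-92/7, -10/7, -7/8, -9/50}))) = ProductSet({0, 1/65, 9/7, 7*sqrt(7)}, {-7/8, -9/50})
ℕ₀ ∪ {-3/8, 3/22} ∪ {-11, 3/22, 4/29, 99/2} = {-11, -3/8, 3/22, 4/29, 99/2} ∪ ℕ₀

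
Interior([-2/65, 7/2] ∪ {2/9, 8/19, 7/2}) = (-2/65, 7/2)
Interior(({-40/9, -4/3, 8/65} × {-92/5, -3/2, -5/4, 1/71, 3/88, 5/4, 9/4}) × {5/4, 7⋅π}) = ∅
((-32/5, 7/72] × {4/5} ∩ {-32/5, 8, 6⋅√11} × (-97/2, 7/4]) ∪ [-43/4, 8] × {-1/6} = [-43/4, 8] × {-1/6}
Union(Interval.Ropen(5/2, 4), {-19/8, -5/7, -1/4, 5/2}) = Union({-19/8, -5/7, -1/4}, Interval.Ropen(5/2, 4))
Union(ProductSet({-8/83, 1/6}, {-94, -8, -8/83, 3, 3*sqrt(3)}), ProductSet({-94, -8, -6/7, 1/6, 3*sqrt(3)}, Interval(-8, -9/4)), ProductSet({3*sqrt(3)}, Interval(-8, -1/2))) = Union(ProductSet({3*sqrt(3)}, Interval(-8, -1/2)), ProductSet({-8/83, 1/6}, {-94, -8, -8/83, 3, 3*sqrt(3)}), ProductSet({-94, -8, -6/7, 1/6, 3*sqrt(3)}, Interval(-8, -9/4)))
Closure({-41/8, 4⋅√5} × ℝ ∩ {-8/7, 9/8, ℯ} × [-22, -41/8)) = ∅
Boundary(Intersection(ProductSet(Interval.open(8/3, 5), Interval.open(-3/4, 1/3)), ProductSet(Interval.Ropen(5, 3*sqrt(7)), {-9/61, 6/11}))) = EmptySet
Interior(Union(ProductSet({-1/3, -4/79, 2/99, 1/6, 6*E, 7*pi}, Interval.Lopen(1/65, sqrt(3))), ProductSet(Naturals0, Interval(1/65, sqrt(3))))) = EmptySet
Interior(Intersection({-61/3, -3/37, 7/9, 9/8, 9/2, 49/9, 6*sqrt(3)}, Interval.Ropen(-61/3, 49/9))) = EmptySet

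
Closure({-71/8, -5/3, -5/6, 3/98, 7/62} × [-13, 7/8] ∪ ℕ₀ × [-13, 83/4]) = (ℕ₀ × [-13, 83/4]) ∪ ({-71/8, -5/3, -5/6, 3/98, 7/62} × [-13, 7/8])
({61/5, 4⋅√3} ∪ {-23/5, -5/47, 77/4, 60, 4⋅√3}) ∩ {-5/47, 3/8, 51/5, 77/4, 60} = {-5/47, 77/4, 60}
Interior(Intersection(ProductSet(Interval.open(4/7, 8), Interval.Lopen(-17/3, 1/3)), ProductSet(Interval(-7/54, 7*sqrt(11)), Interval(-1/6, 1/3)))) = ProductSet(Interval.open(4/7, 8), Interval.open(-1/6, 1/3))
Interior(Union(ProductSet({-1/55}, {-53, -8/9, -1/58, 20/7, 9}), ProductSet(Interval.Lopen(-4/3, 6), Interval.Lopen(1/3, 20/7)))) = ProductSet(Interval.open(-4/3, 6), Interval.open(1/3, 20/7))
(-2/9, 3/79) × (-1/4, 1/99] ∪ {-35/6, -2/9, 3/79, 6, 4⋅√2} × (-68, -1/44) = ((-2/9, 3/79) × (-1/4, 1/99]) ∪ ({-35/6, -2/9, 3/79, 6, 4⋅√2} × (-68, -1/44))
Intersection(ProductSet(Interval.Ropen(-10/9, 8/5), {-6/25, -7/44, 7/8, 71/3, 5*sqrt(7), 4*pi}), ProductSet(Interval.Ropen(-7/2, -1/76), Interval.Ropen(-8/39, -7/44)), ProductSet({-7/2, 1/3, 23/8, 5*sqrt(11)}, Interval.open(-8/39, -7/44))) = EmptySet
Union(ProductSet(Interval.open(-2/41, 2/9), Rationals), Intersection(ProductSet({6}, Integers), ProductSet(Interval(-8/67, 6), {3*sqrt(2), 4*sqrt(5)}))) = ProductSet(Interval.open(-2/41, 2/9), Rationals)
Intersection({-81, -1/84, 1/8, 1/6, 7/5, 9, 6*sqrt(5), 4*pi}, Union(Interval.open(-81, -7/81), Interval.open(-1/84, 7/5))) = {1/8, 1/6}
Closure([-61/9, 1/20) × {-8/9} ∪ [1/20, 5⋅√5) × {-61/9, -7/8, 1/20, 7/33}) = ([-61/9, 1/20] × {-8/9}) ∪ ([1/20, 5⋅√5] × {-61/9, -7/8, 1/20, 7/33})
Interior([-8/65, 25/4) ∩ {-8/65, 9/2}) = ∅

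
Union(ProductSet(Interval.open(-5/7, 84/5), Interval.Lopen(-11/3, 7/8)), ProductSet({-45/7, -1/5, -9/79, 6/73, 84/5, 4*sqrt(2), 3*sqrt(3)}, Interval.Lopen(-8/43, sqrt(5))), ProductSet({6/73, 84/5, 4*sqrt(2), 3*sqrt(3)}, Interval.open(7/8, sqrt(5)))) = Union(ProductSet({-45/7, -1/5, -9/79, 6/73, 84/5, 4*sqrt(2), 3*sqrt(3)}, Interval.Lopen(-8/43, sqrt(5))), ProductSet(Interval.open(-5/7, 84/5), Interval.Lopen(-11/3, 7/8)))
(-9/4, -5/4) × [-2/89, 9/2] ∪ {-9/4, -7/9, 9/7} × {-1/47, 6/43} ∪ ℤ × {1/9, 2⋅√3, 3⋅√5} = ({-9/4, -7/9, 9/7} × {-1/47, 6/43}) ∪ ((-9/4, -5/4) × [-2/89, 9/2]) ∪ (ℤ × {1/9, 2⋅√3, 3⋅√5})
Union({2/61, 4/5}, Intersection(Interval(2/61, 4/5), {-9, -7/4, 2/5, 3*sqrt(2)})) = {2/61, 2/5, 4/5}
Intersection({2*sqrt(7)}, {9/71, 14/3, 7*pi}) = EmptySet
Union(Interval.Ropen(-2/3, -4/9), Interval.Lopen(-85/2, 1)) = Interval.Lopen(-85/2, 1)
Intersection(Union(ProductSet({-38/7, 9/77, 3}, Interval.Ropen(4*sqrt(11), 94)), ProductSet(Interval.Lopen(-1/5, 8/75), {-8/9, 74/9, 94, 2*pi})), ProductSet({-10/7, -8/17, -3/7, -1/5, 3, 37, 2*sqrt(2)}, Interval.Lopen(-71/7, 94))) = ProductSet({3}, Interval.Ropen(4*sqrt(11), 94))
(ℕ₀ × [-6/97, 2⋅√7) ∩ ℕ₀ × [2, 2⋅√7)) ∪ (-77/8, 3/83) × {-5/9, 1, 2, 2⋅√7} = (ℕ₀ × [2, 2⋅√7)) ∪ ((-77/8, 3/83) × {-5/9, 1, 2, 2⋅√7})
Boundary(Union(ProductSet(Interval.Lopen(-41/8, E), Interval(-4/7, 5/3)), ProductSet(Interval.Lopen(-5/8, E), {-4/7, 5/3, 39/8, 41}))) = Union(ProductSet({-41/8, E}, Interval(-4/7, 5/3)), ProductSet(Interval(-41/8, E), {-4/7, 5/3}), ProductSet(Interval(-5/8, E), {-4/7, 5/3, 39/8, 41}))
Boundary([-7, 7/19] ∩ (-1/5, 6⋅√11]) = {-1/5, 7/19}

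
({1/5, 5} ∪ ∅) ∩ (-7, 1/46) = ∅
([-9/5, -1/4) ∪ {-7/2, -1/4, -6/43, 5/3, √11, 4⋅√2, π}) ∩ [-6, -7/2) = ∅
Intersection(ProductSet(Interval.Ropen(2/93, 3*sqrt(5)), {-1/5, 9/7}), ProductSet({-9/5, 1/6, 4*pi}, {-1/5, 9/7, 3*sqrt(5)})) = ProductSet({1/6}, {-1/5, 9/7})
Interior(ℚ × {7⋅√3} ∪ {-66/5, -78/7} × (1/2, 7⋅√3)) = ∅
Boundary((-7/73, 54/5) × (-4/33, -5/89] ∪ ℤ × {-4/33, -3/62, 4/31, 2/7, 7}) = (ℤ × {-4/33, -3/62, 4/31, 2/7, 7}) ∪ ({-7/73, 54/5} × [-4/33, -5/89]) ∪ ([-7/73, 54/5] × {-4/33, -5/89})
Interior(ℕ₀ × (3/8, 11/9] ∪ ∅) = ∅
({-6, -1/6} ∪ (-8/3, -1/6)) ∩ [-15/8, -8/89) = [-15/8, -1/6]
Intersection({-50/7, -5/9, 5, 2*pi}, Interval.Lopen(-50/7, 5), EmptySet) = EmptySet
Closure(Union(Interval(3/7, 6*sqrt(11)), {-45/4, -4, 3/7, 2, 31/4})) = Union({-45/4, -4}, Interval(3/7, 6*sqrt(11)))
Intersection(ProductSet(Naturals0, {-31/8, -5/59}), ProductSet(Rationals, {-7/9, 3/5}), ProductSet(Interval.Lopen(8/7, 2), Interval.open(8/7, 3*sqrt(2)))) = EmptySet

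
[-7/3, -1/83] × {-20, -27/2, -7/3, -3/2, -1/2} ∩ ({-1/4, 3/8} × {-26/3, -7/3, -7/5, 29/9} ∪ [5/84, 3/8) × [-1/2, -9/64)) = {-1/4} × {-7/3}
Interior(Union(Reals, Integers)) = Reals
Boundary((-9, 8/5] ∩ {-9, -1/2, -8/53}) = {-1/2, -8/53}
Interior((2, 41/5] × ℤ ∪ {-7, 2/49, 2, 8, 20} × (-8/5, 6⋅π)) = ∅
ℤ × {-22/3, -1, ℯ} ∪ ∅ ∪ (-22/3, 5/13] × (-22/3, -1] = (ℤ × {-22/3, -1, ℯ}) ∪ ((-22/3, 5/13] × (-22/3, -1])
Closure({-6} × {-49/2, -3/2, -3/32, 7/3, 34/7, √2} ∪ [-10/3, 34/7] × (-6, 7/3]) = ([-10/3, 34/7] × [-6, 7/3]) ∪ ({-6} × {-49/2, -3/2, -3/32, 7/3, 34/7, √2})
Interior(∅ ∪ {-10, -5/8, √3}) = ∅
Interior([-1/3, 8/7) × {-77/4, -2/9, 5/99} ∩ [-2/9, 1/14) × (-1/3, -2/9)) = ∅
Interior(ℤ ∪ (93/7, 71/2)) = ({14, 15, …, 35} \ ℤ \ (93/7, 71/2)) ∪ (ℤ \ ({93/7, 71/2} ∪ (ℤ \ (93/7, 71/2)))) ∪ ((93/7, 71/2) \ ℤ \ (93/7, 71/2)) ∪ ({14, 15, …, 35} \ ({93/7, 71/2} ∪ (ℤ \ (93/7, 71/2))))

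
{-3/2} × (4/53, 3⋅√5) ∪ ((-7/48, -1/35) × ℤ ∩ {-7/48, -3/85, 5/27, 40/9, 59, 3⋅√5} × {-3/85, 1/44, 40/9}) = {-3/2} × (4/53, 3⋅√5)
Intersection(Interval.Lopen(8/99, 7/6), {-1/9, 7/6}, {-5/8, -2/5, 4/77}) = EmptySet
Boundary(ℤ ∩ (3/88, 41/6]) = {1, 2, …, 6}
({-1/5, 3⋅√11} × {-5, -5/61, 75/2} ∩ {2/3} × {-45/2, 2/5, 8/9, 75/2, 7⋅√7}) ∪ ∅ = ∅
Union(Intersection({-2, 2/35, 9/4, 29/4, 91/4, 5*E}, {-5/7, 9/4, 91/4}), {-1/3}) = {-1/3, 9/4, 91/4}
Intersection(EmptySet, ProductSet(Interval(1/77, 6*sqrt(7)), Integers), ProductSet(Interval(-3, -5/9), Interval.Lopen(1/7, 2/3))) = EmptySet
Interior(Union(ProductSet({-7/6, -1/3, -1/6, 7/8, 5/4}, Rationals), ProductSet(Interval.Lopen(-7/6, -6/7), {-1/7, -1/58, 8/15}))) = EmptySet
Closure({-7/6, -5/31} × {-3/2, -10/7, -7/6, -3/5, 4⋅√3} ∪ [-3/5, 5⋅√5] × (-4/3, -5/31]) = ({-7/6, -5/31} × {-3/2, -10/7, -7/6, -3/5, 4⋅√3}) ∪ ([-3/5, 5⋅√5] × [-4/3, -5/31])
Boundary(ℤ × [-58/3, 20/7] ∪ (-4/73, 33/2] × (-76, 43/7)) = ({-4/73, 33/2} × [-76, 43/7]) ∪ ([-4/73, 33/2] × {-76, 43/7}) ∪ (ℤ \ (-4/73, 33/2) × [-58/3, 20/7])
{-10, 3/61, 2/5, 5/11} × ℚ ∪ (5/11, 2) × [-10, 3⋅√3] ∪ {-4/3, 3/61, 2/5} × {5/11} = ({-4/3, 3/61, 2/5} × {5/11}) ∪ ({-10, 3/61, 2/5, 5/11} × ℚ) ∪ ((5/11, 2) × [-10, 3⋅√3])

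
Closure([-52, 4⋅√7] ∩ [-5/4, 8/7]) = [-5/4, 8/7]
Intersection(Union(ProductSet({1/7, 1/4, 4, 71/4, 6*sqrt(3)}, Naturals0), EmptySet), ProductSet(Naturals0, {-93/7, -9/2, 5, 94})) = ProductSet({4}, {5, 94})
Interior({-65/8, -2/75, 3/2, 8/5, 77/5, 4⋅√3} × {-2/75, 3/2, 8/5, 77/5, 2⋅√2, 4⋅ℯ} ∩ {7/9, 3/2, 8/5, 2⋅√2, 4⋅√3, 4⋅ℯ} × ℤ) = ∅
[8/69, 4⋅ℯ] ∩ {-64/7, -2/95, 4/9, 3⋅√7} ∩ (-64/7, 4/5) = {4/9}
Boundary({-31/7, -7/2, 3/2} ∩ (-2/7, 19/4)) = {3/2}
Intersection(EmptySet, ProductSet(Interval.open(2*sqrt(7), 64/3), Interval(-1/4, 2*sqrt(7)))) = EmptySet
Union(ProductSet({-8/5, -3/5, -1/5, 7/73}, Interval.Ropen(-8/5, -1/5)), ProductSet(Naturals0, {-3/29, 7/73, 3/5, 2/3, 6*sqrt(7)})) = Union(ProductSet({-8/5, -3/5, -1/5, 7/73}, Interval.Ropen(-8/5, -1/5)), ProductSet(Naturals0, {-3/29, 7/73, 3/5, 2/3, 6*sqrt(7)}))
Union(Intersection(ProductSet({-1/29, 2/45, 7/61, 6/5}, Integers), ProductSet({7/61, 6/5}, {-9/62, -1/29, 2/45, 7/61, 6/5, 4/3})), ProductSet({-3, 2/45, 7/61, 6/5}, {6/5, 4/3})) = ProductSet({-3, 2/45, 7/61, 6/5}, {6/5, 4/3})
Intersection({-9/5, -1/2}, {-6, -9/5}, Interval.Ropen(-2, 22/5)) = {-9/5}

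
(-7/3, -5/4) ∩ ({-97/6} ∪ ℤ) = {-2}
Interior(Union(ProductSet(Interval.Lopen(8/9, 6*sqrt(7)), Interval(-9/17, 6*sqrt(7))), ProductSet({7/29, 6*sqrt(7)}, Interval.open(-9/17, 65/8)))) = ProductSet(Interval.open(8/9, 6*sqrt(7)), Interval.open(-9/17, 6*sqrt(7)))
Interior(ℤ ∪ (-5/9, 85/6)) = ({0, 1, …, 14} \ ℤ \ (-5/9, 85/6)) ∪ (ℤ \ ({-5/9, 85/6} ∪ (ℤ \ (-5/9, 85/6)))) ∪ ((-5/9, 85/6) \ ℤ \ (-5/9, 85/6)) ∪ ({0, 1, …, 14} \ ({-5/9, 85/6} ∪ (ℤ \ (-5/9, 85/6))))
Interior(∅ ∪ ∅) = ∅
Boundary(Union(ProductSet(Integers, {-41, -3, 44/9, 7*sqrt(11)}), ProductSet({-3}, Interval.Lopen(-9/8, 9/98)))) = Union(ProductSet({-3}, Interval(-9/8, 9/98)), ProductSet(Integers, {-41, -3, 44/9, 7*sqrt(11)}))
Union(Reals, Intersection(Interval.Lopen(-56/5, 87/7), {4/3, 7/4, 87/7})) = Reals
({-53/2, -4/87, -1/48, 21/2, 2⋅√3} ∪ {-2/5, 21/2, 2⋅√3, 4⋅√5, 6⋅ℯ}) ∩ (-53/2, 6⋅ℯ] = {-2/5, -4/87, -1/48, 21/2, 2⋅√3, 4⋅√5, 6⋅ℯ}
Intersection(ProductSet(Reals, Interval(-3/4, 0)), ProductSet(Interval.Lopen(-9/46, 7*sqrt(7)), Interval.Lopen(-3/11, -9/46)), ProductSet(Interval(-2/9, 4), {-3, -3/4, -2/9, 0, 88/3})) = ProductSet(Interval.Lopen(-9/46, 4), {-2/9})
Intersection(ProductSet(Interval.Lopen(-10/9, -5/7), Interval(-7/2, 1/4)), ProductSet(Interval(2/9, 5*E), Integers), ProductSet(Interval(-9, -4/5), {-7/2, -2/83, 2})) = EmptySet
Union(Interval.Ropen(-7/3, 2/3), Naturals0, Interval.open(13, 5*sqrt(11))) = Union(Interval.Ropen(-7/3, 2/3), Interval.Ropen(13, 5*sqrt(11)), Naturals0)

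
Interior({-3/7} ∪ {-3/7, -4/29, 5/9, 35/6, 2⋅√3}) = ∅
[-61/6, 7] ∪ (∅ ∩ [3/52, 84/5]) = [-61/6, 7]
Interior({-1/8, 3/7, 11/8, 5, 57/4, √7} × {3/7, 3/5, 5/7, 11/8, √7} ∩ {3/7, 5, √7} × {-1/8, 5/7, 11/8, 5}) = ∅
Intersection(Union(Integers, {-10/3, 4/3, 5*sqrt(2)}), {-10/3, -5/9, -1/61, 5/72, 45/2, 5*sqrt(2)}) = {-10/3, 5*sqrt(2)}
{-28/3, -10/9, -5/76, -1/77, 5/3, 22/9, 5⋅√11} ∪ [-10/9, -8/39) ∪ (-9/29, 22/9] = {-28/3, 5⋅√11} ∪ [-10/9, 22/9]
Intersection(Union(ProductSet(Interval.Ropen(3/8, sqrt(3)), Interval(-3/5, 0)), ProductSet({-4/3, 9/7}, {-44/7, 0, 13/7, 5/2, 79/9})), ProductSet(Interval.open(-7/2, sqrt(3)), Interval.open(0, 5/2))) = ProductSet({-4/3, 9/7}, {13/7})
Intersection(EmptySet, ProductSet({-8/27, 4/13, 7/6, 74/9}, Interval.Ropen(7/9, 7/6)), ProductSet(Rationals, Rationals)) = EmptySet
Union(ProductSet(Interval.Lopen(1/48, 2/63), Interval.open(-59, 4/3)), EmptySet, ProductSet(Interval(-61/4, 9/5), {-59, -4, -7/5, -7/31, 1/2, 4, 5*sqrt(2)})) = Union(ProductSet(Interval(-61/4, 9/5), {-59, -4, -7/5, -7/31, 1/2, 4, 5*sqrt(2)}), ProductSet(Interval.Lopen(1/48, 2/63), Interval.open(-59, 4/3)))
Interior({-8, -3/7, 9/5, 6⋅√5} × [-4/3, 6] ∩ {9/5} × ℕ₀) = ∅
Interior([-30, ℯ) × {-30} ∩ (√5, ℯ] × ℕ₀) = ∅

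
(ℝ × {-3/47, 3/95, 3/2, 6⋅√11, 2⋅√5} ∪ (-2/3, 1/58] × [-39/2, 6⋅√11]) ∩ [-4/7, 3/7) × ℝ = ([-4/7, 1/58] × [-39/2, 6⋅√11]) ∪ ([-4/7, 3/7) × {-3/47, 3/95, 3/2, 6⋅√11, 2⋅√5})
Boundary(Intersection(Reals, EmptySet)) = EmptySet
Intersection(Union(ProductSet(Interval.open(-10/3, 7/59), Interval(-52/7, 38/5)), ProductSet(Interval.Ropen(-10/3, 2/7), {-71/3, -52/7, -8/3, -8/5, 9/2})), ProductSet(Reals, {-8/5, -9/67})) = Union(ProductSet(Interval.open(-10/3, 7/59), {-8/5, -9/67}), ProductSet(Interval.Ropen(-10/3, 2/7), {-8/5}))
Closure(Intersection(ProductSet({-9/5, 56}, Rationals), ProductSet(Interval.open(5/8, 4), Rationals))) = EmptySet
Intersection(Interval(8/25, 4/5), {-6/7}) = EmptySet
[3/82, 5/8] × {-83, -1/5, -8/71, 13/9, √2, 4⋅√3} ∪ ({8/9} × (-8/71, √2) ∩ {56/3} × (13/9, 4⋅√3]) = [3/82, 5/8] × {-83, -1/5, -8/71, 13/9, √2, 4⋅√3}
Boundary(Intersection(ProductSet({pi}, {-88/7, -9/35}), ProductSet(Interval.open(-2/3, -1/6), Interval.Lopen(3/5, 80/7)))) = EmptySet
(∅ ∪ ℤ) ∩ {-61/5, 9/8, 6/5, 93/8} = ∅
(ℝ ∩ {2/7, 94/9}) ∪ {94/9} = {2/7, 94/9}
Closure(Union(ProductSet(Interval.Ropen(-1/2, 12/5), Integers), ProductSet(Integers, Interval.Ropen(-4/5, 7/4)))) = Union(ProductSet(Integers, Interval(-4/5, 7/4)), ProductSet(Interval(-1/2, 12/5), Integers))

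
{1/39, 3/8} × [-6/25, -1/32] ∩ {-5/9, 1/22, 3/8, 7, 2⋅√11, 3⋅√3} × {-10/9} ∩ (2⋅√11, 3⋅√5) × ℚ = ∅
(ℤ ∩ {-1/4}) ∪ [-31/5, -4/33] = [-31/5, -4/33]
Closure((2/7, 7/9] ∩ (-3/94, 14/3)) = [2/7, 7/9]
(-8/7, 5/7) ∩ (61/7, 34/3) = ∅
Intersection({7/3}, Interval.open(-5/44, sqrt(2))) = EmptySet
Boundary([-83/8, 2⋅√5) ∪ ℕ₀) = {-83/8, 2⋅√5} ∪ (ℕ₀ \ (-83/8, 2⋅√5))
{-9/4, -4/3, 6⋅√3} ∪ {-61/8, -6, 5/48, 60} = {-61/8, -6, -9/4, -4/3, 5/48, 60, 6⋅√3}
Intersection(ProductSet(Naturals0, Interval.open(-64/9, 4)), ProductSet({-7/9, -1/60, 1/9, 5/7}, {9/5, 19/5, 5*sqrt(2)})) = EmptySet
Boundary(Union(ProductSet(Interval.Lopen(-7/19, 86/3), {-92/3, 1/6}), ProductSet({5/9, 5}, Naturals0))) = Union(ProductSet({5/9, 5}, Naturals0), ProductSet(Interval(-7/19, 86/3), {-92/3, 1/6}))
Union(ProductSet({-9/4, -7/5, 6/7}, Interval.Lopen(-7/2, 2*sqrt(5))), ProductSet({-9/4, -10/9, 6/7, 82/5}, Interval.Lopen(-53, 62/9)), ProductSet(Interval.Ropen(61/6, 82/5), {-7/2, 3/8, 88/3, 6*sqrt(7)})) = Union(ProductSet({-9/4, -7/5, 6/7}, Interval.Lopen(-7/2, 2*sqrt(5))), ProductSet({-9/4, -10/9, 6/7, 82/5}, Interval.Lopen(-53, 62/9)), ProductSet(Interval.Ropen(61/6, 82/5), {-7/2, 3/8, 88/3, 6*sqrt(7)}))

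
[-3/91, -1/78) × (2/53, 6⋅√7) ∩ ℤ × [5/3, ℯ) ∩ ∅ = ∅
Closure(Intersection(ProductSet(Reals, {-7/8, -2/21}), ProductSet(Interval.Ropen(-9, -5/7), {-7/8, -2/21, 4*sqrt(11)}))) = ProductSet(Interval(-9, -5/7), {-7/8, -2/21})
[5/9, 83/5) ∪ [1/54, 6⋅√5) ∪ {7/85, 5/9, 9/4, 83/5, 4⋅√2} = [1/54, 83/5]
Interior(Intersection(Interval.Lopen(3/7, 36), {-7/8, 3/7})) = EmptySet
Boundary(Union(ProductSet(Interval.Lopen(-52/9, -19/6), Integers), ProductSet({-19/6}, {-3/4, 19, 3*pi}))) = Union(ProductSet({-19/6}, {-3/4, 19, 3*pi}), ProductSet(Interval(-52/9, -19/6), Integers))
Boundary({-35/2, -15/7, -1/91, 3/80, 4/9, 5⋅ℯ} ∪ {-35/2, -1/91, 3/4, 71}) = {-35/2, -15/7, -1/91, 3/80, 4/9, 3/4, 71, 5⋅ℯ}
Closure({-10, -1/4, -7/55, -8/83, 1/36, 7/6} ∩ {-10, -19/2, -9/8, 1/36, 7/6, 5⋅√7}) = {-10, 1/36, 7/6}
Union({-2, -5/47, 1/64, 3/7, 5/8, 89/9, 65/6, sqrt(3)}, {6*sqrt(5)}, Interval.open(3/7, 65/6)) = Union({-2, -5/47, 1/64, 6*sqrt(5)}, Interval(3/7, 65/6))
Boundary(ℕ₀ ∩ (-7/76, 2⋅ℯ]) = {0, 1, …, 5}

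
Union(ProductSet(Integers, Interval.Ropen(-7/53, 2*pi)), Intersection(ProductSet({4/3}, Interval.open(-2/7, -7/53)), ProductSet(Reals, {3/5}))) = ProductSet(Integers, Interval.Ropen(-7/53, 2*pi))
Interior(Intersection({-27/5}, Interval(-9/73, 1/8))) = EmptySet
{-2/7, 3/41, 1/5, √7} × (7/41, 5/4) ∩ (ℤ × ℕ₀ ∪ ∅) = ∅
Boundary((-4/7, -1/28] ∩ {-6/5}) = ∅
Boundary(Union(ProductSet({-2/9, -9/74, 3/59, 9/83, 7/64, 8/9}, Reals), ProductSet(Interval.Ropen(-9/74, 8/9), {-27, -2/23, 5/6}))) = Union(ProductSet({-2/9, -9/74, 3/59, 9/83, 7/64, 8/9}, Reals), ProductSet(Interval(-9/74, 8/9), {-27, -2/23, 5/6}))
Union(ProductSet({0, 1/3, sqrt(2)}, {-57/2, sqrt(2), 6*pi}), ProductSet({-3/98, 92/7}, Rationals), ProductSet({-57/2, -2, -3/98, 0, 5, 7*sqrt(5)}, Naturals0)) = Union(ProductSet({-3/98, 92/7}, Rationals), ProductSet({0, 1/3, sqrt(2)}, {-57/2, sqrt(2), 6*pi}), ProductSet({-57/2, -2, -3/98, 0, 5, 7*sqrt(5)}, Naturals0))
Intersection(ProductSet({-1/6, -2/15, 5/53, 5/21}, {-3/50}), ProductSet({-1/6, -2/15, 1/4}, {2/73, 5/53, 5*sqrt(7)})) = EmptySet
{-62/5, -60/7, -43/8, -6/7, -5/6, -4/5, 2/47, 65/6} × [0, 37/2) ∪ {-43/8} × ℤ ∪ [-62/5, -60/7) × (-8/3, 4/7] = ({-43/8} × ℤ) ∪ ([-62/5, -60/7) × (-8/3, 4/7]) ∪ ({-62/5, -60/7, -43/8, -6/7, -5/6, -4/5, 2/47, 65/6} × [0, 37/2))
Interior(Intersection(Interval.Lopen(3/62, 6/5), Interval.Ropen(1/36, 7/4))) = Interval.open(3/62, 6/5)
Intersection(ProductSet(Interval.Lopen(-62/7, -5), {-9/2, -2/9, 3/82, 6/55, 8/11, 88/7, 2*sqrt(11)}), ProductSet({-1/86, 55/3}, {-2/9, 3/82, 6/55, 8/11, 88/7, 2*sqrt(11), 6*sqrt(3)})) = EmptySet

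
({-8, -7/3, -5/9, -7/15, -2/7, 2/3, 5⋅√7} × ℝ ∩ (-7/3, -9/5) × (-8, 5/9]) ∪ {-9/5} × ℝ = {-9/5} × ℝ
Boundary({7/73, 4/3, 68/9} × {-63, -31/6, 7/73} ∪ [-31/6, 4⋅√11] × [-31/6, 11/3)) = ({7/73, 4/3, 68/9} × {-63, -31/6}) ∪ ({-31/6, 4⋅√11} × [-31/6, 11/3]) ∪ ([-31/6, 4⋅√11] × {-31/6, 11/3})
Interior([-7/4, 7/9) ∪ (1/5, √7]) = (-7/4, √7)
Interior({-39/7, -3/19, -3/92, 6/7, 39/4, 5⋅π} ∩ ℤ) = ∅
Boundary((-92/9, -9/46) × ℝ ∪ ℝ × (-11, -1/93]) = ({-92/9, -9/46} × ((-∞, -11] ∪ [-1/93, ∞))) ∪ (((-∞, -92/9] ∪ [-9/46, ∞)) × {-11, -1/93})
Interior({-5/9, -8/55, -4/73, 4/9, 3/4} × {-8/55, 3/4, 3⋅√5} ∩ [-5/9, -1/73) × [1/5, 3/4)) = ∅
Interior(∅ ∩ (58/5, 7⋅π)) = ∅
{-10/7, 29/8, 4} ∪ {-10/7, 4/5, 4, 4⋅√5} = {-10/7, 4/5, 29/8, 4, 4⋅√5}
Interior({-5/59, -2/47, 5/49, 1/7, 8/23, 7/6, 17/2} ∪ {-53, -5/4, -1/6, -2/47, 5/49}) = ∅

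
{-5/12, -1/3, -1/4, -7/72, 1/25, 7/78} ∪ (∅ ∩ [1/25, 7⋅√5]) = {-5/12, -1/3, -1/4, -7/72, 1/25, 7/78}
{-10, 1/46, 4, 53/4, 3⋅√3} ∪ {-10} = {-10, 1/46, 4, 53/4, 3⋅√3}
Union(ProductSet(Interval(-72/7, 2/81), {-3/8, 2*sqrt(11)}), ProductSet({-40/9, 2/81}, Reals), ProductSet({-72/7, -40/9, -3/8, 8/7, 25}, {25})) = Union(ProductSet({-40/9, 2/81}, Reals), ProductSet({-72/7, -40/9, -3/8, 8/7, 25}, {25}), ProductSet(Interval(-72/7, 2/81), {-3/8, 2*sqrt(11)}))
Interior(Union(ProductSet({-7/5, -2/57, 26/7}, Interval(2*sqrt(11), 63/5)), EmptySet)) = EmptySet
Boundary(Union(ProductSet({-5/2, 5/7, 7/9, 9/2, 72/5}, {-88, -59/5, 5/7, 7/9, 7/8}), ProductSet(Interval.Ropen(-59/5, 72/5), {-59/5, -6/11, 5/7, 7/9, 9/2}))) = Union(ProductSet({-5/2, 5/7, 7/9, 9/2, 72/5}, {-88, -59/5, 5/7, 7/9, 7/8}), ProductSet(Interval(-59/5, 72/5), {-59/5, -6/11, 5/7, 7/9, 9/2}))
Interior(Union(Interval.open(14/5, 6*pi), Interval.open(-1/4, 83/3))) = Interval.open(-1/4, 83/3)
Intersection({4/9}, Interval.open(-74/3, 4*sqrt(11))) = {4/9}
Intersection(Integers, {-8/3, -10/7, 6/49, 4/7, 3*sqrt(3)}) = EmptySet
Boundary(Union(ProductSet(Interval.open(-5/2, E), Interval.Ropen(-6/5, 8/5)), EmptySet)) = Union(ProductSet({-5/2, E}, Interval(-6/5, 8/5)), ProductSet(Interval(-5/2, E), {-6/5, 8/5}))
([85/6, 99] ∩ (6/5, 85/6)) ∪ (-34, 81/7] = (-34, 81/7]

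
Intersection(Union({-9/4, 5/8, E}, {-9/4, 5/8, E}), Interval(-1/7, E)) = {5/8, E}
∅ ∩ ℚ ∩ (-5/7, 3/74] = ∅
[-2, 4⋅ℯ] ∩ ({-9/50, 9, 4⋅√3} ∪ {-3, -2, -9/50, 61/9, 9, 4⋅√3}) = {-2, -9/50, 61/9, 9, 4⋅√3}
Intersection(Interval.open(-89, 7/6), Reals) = Interval.open(-89, 7/6)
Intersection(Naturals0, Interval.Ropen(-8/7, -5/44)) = EmptySet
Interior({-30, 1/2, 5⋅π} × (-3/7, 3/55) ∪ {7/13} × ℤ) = ∅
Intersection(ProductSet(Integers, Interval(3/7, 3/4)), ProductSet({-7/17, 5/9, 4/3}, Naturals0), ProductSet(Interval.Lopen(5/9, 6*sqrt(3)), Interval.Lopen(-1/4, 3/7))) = EmptySet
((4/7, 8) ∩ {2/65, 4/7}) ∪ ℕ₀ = ℕ₀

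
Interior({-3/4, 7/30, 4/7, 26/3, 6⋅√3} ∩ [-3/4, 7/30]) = ∅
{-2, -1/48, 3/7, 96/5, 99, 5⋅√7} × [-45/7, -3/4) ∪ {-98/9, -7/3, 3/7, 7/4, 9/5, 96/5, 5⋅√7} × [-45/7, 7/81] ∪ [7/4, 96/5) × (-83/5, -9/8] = ([7/4, 96/5) × (-83/5, -9/8]) ∪ ({-2, -1/48, 3/7, 96/5, 99, 5⋅√7} × [-45/7, -3/4)) ∪ ({-98/9, -7/3, 3/7, 7/4, 9/5, 96/5, 5⋅√7} × [-45/7, 7/81])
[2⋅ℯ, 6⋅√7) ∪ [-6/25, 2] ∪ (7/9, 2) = [-6/25, 2] ∪ [2⋅ℯ, 6⋅√7)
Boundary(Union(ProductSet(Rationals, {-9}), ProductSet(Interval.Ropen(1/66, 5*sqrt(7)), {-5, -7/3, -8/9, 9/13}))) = Union(ProductSet(Interval(1/66, 5*sqrt(7)), {-5, -7/3, -8/9, 9/13}), ProductSet(Reals, {-9}))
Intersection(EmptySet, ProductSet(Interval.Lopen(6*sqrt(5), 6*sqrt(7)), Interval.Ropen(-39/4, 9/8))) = EmptySet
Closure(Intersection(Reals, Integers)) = Integers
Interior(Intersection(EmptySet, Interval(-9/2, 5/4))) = EmptySet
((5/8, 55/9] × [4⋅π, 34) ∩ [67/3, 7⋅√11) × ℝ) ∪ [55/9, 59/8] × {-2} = [55/9, 59/8] × {-2}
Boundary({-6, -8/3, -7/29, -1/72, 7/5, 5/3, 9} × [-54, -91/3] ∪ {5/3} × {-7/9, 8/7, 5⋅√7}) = ({5/3} × {-7/9, 8/7, 5⋅√7}) ∪ ({-6, -8/3, -7/29, -1/72, 7/5, 5/3, 9} × [-54, -91/3])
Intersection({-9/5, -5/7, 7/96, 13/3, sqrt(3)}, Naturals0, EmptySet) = EmptySet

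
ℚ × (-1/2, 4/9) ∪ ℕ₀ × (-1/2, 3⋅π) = (ℚ × (-1/2, 4/9)) ∪ (ℕ₀ × (-1/2, 3⋅π))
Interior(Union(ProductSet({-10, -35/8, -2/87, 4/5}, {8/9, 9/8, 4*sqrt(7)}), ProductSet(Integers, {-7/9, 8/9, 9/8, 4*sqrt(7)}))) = EmptySet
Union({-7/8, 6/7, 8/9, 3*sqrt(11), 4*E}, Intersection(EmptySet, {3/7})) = {-7/8, 6/7, 8/9, 3*sqrt(11), 4*E}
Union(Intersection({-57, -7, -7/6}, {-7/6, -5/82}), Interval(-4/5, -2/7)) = Union({-7/6}, Interval(-4/5, -2/7))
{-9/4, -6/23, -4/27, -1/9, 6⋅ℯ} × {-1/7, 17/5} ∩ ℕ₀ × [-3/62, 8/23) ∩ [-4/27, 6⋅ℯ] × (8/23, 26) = ∅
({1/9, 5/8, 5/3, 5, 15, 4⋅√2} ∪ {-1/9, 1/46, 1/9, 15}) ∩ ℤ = {5, 15}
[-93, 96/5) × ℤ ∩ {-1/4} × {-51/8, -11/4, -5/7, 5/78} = ∅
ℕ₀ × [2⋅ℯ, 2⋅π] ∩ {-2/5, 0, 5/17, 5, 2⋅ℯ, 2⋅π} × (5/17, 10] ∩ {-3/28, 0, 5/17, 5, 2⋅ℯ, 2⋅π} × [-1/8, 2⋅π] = {0, 5} × [2⋅ℯ, 2⋅π]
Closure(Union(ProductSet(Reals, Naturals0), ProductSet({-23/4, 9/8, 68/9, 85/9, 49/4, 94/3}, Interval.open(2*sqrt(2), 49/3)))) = Union(ProductSet({-23/4, 9/8, 68/9, 85/9, 49/4, 94/3}, Interval(2*sqrt(2), 49/3)), ProductSet(Reals, Naturals0))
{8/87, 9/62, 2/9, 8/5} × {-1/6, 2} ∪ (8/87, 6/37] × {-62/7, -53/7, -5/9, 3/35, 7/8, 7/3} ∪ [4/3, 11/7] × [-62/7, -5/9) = ({8/87, 9/62, 2/9, 8/5} × {-1/6, 2}) ∪ ([4/3, 11/7] × [-62/7, -5/9)) ∪ ((8/87, 6/37] × {-62/7, -53/7, -5/9, 3/35, 7/8, 7/3})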